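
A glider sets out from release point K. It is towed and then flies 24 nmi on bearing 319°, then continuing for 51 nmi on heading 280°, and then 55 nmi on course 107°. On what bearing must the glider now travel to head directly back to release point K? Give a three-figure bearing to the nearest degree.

129°

Leg 1 (319°, 24 nmi): east 24 sin 319° = -15.75, north 24 cos 319° = 18.11
Leg 2 (280°, 51 nmi): east 51 sin 280° = -50.23, north 51 cos 280° = 8.86
Leg 3 (107°, 55 nmi): east 55 sin 107° = 52.60, north 55 cos 107° = -16.08
Net displacement: -13.37 east, 10.89 north. Direction back to start is (13.37, -10.89): bearing = atan2(13.37, -10.89) mod 360° = 129.15° ≈ 129°.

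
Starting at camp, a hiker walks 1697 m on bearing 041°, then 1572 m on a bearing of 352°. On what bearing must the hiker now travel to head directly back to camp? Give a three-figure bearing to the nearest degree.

197°

Leg 1 (041°, 1697 m): east 1697 sin 41° = 1113.33, north 1697 cos 41° = 1280.74
Leg 2 (352°, 1572 m): east 1572 sin 352° = -218.78, north 1572 cos 352° = 1556.70
Net displacement: 894.55 east, 2837.44 north. Direction back to start is (-894.55, -2837.44): bearing = atan2(-894.55, -2837.44) mod 360° = 197.50° ≈ 197°.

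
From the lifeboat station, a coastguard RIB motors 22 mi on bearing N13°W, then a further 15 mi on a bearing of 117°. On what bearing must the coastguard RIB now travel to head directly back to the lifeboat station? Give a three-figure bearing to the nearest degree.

210°

Leg 1 (N13°W, 22 mi): east 22 sin 347° = -4.95, north 22 cos 347° = 21.44
Leg 2 (117°, 15 mi): east 15 sin 117° = 13.37, north 15 cos 117° = -6.81
Net displacement: 8.42 east, 14.63 north. Direction back to start is (-8.42, -14.63): bearing = atan2(-8.42, -14.63) mod 360° = 209.92° ≈ 210°.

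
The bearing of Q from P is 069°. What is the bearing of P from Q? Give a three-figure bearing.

249°

Back-bearing = 069° + 180° = 249°.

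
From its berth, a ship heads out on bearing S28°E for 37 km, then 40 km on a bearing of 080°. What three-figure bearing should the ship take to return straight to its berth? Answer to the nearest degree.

294°

Leg 1 (S28°E, 37 km): east 37 sin 152° = 17.37, north 37 cos 152° = -32.67
Leg 2 (080°, 40 km): east 40 sin 80° = 39.39, north 40 cos 80° = 6.95
Net displacement: 56.76 east, -25.72 north. Direction back to start is (-56.76, 25.72): bearing = atan2(-56.76, 25.72) mod 360° = 294.38° ≈ 294°.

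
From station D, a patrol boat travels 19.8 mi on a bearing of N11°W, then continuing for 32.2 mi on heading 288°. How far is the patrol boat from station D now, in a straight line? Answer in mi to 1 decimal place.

Leg 1 (N11°W, 19.8 mi): east 19.8 sin 349° = -3.78, north 19.8 cos 349° = 19.44
Leg 2 (288°, 32.2 mi): east 32.2 sin 288° = -30.62, north 32.2 cos 288° = 9.95
Net: -34.40 east, 29.39 north. Distance = √((-34.40)² + (29.39)²) = 45.245 mi.

45.2 mi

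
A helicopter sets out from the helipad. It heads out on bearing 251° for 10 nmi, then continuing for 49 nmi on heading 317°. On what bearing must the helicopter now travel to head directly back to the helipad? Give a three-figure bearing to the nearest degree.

127°

Leg 1 (251°, 10 nmi): east 10 sin 251° = -9.46, north 10 cos 251° = -3.26
Leg 2 (317°, 49 nmi): east 49 sin 317° = -33.42, north 49 cos 317° = 35.84
Net displacement: -42.87 east, 32.58 north. Direction back to start is (42.87, -32.58): bearing = atan2(42.87, -32.58) mod 360° = 127.23° ≈ 127°.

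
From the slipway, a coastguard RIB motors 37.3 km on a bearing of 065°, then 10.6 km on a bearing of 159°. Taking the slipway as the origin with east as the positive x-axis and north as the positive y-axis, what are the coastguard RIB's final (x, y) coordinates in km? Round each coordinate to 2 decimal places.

(37.60, 5.87)

Leg 1 (065°, 37.3 km): east 37.3 sin 65° = 33.81, north 37.3 cos 65° = 15.76
Leg 2 (159°, 10.6 km): east 10.6 sin 159° = 3.80, north 10.6 cos 159° = -9.90
Summing: 37.60 km east, 5.87 km north → (37.60, 5.87).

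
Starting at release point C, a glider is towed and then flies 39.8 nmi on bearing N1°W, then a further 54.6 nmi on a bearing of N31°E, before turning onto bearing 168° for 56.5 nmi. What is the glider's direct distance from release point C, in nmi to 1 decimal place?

Leg 1 (N1°W, 39.8 nmi): east 39.8 sin 359° = -0.69, north 39.8 cos 359° = 39.79
Leg 2 (N31°E, 54.6 nmi): east 54.6 sin 31° = 28.12, north 54.6 cos 31° = 46.80
Leg 3 (168°, 56.5 nmi): east 56.5 sin 168° = 11.75, north 56.5 cos 168° = -55.27
Net: 39.17 east, 31.33 north. Distance = √((39.17)² + (31.33)²) = 50.161 nmi.

50.2 nmi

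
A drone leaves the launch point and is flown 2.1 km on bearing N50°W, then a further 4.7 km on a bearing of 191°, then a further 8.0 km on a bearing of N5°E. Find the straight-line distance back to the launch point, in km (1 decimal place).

5.0 km

Leg 1 (N50°W, 2.1 km): east 2.1 sin 310° = -1.61, north 2.1 cos 310° = 1.35
Leg 2 (191°, 4.7 km): east 4.7 sin 191° = -0.90, north 4.7 cos 191° = -4.61
Leg 3 (N5°E, 8.0 km): east 8.0 sin 5° = 0.70, north 8.0 cos 5° = 7.97
Net: -1.81 east, 4.71 north. Distance = √((-1.81)² + (4.71)²) = 5.041 km.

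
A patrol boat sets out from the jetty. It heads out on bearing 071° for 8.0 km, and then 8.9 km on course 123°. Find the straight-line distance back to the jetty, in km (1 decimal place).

15.2 km

Leg 1 (071°, 8.0 km): east 8.0 sin 71° = 7.56, north 8.0 cos 71° = 2.60
Leg 2 (123°, 8.9 km): east 8.9 sin 123° = 7.46, north 8.9 cos 123° = -4.85
Net: 15.03 east, -2.24 north. Distance = √((15.03)² + (-2.24)²) = 15.195 km.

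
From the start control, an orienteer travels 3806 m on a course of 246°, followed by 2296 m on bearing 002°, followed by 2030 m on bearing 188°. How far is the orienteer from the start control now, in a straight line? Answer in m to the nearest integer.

3890 m

Leg 1 (246°, 3806 m): east 3806 sin 246° = -3476.95, north 3806 cos 246° = -1548.04
Leg 2 (002°, 2296 m): east 2296 sin 2° = 80.13, north 2296 cos 2° = 2294.60
Leg 3 (188°, 2030 m): east 2030 sin 188° = -282.52, north 2030 cos 188° = -2010.24
Net: -3679.35 east, -1263.68 north. Distance = √((-3679.35)² + (-1263.68)²) = 3890.306 m.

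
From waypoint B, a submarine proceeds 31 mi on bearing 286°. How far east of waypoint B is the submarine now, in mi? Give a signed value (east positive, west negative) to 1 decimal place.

Leg 1 (286°, 31 mi): east 31 sin 286° = -29.80, north 31 cos 286° = 8.54
Net east component: -29.80 mi.

-29.8 mi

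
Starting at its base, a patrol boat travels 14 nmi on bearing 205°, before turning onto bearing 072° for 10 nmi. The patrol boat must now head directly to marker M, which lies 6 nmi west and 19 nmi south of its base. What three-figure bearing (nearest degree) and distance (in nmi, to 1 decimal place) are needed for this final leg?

226°, 13.4 nmi

Leg 1 (205°, 14 nmi): east 14 sin 205° = -5.92, north 14 cos 205° = -12.69
Leg 2 (072°, 10 nmi): east 10 sin 72° = 9.51, north 10 cos 72° = 3.09
Current position: (3.59, -9.60). Target: (-6, -19). Remaining: Δeast = -9.59, Δnorth = -9.40.
Bearing = atan2(-9.59, -9.40) mod 360° = 225.58°; distance = √((-9.59)² + (-9.40)²) = 13.433 nmi.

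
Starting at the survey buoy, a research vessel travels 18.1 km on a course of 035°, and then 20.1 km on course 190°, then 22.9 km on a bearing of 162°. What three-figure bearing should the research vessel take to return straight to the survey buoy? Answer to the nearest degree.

Leg 1 (035°, 18.1 km): east 18.1 sin 35° = 10.38, north 18.1 cos 35° = 14.83
Leg 2 (190°, 20.1 km): east 20.1 sin 190° = -3.49, north 20.1 cos 190° = -19.79
Leg 3 (162°, 22.9 km): east 22.9 sin 162° = 7.08, north 22.9 cos 162° = -21.78
Net displacement: 13.97 east, -26.75 north. Direction back to start is (-13.97, 26.75): bearing = atan2(-13.97, 26.75) mod 360° = 332.43° ≈ 332°.

332°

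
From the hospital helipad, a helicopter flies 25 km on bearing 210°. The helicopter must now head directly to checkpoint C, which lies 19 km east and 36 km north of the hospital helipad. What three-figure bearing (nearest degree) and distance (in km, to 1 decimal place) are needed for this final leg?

Leg 1 (210°, 25 km): east 25 sin 210° = -12.50, north 25 cos 210° = -21.65
Current position: (-12.50, -21.65). Target: (19, 36). Remaining: Δeast = 31.50, Δnorth = 57.65.
Bearing = atan2(31.50, 57.65) mod 360° = 28.65°; distance = √((31.50)² + (57.65)²) = 65.695 km.

029°, 65.7 km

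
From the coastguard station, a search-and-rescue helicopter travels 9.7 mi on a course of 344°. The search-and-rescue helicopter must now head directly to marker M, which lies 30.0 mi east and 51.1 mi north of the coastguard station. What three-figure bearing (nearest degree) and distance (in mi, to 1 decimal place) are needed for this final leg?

038°, 53.0 mi

Leg 1 (344°, 9.7 mi): east 9.7 sin 344° = -2.67, north 9.7 cos 344° = 9.32
Current position: (-2.67, 9.32). Target: (30.0, 51.1). Remaining: Δeast = 32.67, Δnorth = 41.78.
Bearing = atan2(32.67, 41.78) mod 360° = 38.03°; distance = √((32.67)² + (41.78)²) = 53.036 mi.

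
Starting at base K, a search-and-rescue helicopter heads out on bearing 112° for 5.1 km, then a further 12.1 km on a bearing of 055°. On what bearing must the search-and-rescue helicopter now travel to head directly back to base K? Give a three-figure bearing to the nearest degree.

Leg 1 (112°, 5.1 km): east 5.1 sin 112° = 4.73, north 5.1 cos 112° = -1.91
Leg 2 (055°, 12.1 km): east 12.1 sin 55° = 9.91, north 12.1 cos 55° = 6.94
Net displacement: 14.64 east, 5.03 north. Direction back to start is (-14.64, -5.03): bearing = atan2(-14.64, -5.03) mod 360° = 251.04° ≈ 251°.

251°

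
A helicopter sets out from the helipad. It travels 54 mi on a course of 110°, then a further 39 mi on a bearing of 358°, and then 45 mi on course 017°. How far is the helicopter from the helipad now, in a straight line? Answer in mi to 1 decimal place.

Leg 1 (110°, 54 mi): east 54 sin 110° = 50.74, north 54 cos 110° = -18.47
Leg 2 (358°, 39 mi): east 39 sin 358° = -1.36, north 39 cos 358° = 38.98
Leg 3 (017°, 45 mi): east 45 sin 17° = 13.16, north 45 cos 17° = 43.03
Net: 62.54 east, 63.54 north. Distance = √((62.54)² + (63.54)²) = 89.155 mi.

89.2 mi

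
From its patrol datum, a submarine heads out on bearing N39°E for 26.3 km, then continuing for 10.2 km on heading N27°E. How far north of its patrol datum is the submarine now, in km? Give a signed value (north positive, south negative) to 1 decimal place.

Leg 1 (N39°E, 26.3 km): east 26.3 sin 39° = 16.55, north 26.3 cos 39° = 20.44
Leg 2 (N27°E, 10.2 km): east 10.2 sin 27° = 4.63, north 10.2 cos 27° = 9.09
Net north component: 29.53 km.

29.5 km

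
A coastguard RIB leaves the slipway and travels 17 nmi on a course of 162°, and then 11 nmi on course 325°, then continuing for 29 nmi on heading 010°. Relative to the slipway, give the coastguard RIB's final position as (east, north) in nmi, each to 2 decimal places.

(3.98, 21.40)

Leg 1 (162°, 17 nmi): east 17 sin 162° = 5.25, north 17 cos 162° = -16.17
Leg 2 (325°, 11 nmi): east 11 sin 325° = -6.31, north 11 cos 325° = 9.01
Leg 3 (010°, 29 nmi): east 29 sin 10° = 5.04, north 29 cos 10° = 28.56
Summing: 3.98 nmi east, 21.40 nmi north → (3.98, 21.40).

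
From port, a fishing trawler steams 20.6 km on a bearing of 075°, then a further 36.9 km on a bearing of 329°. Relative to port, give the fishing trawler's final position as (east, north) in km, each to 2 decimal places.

(0.89, 36.96)

Leg 1 (075°, 20.6 km): east 20.6 sin 75° = 19.90, north 20.6 cos 75° = 5.33
Leg 2 (329°, 36.9 km): east 36.9 sin 329° = -19.00, north 36.9 cos 329° = 31.63
Summing: 0.89 km east, 36.96 km north → (0.89, 36.96).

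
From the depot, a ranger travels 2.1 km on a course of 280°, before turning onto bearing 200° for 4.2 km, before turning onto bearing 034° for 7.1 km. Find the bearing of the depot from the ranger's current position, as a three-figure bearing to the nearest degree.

Leg 1 (280°, 2.1 km): east 2.1 sin 280° = -2.07, north 2.1 cos 280° = 0.36
Leg 2 (200°, 4.2 km): east 4.2 sin 200° = -1.44, north 4.2 cos 200° = -3.95
Leg 3 (034°, 7.1 km): east 7.1 sin 34° = 3.97, north 7.1 cos 34° = 5.89
Net displacement: 0.47 east, 2.30 north. Direction back to start is (-0.47, -2.30): bearing = atan2(-0.47, -2.30) mod 360° = 191.43° ≈ 191°.

191°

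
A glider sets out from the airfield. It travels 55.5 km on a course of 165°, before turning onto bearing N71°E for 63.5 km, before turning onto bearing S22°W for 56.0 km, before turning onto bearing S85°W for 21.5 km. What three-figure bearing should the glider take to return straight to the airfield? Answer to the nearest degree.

Leg 1 (165°, 55.5 km): east 55.5 sin 165° = 14.36, north 55.5 cos 165° = -53.61
Leg 2 (N71°E, 63.5 km): east 63.5 sin 71° = 60.04, north 63.5 cos 71° = 20.67
Leg 3 (S22°W, 56.0 km): east 56.0 sin 202° = -20.98, north 56.0 cos 202° = -51.92
Leg 4 (S85°W, 21.5 km): east 21.5 sin 265° = -21.42, north 21.5 cos 265° = -1.87
Net displacement: 32.01 east, -86.73 north. Direction back to start is (-32.01, 86.73): bearing = atan2(-32.01, 86.73) mod 360° = 339.74° ≈ 340°.

340°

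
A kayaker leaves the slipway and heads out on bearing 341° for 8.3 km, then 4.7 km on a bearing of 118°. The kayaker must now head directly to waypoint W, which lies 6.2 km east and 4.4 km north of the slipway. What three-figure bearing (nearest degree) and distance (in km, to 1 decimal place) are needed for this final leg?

Leg 1 (341°, 8.3 km): east 8.3 sin 341° = -2.70, north 8.3 cos 341° = 7.85
Leg 2 (118°, 4.7 km): east 4.7 sin 118° = 4.15, north 4.7 cos 118° = -2.21
Current position: (1.45, 5.64). Target: (6.2, 4.4). Remaining: Δeast = 4.75, Δnorth = -1.24.
Bearing = atan2(4.75, -1.24) mod 360° = 104.64°; distance = √((4.75)² + (-1.24)²) = 4.912 km.

105°, 4.9 km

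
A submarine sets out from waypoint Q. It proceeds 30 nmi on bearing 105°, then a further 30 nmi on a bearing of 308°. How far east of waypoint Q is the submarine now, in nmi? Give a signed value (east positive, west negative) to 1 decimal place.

5.3 nmi

Leg 1 (105°, 30 nmi): east 30 sin 105° = 28.98, north 30 cos 105° = -7.76
Leg 2 (308°, 30 nmi): east 30 sin 308° = -23.64, north 30 cos 308° = 18.47
Net east component: 5.34 nmi.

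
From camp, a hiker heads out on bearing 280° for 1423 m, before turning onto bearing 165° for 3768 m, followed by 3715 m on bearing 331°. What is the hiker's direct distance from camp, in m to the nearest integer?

2232 m

Leg 1 (280°, 1423 m): east 1423 sin 280° = -1401.38, north 1423 cos 280° = 247.10
Leg 2 (165°, 3768 m): east 3768 sin 165° = 975.23, north 3768 cos 165° = -3639.61
Leg 3 (331°, 3715 m): east 3715 sin 331° = -1801.07, north 3715 cos 331° = 3249.21
Net: -2227.22 east, -143.29 north. Distance = √((-2227.22)² + (-143.29)²) = 2231.824 m.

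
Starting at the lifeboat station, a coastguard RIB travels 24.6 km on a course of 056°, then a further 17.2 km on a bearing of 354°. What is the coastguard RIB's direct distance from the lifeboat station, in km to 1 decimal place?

36.0 km

Leg 1 (056°, 24.6 km): east 24.6 sin 56° = 20.39, north 24.6 cos 56° = 13.76
Leg 2 (354°, 17.2 km): east 17.2 sin 354° = -1.80, north 17.2 cos 354° = 17.11
Net: 18.60 east, 30.86 north. Distance = √((18.60)² + (30.86)²) = 36.032 km.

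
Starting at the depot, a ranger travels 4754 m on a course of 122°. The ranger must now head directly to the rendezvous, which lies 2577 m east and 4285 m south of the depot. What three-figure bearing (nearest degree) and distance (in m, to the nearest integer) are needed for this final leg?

219°, 2288 m

Leg 1 (122°, 4754 m): east 4754 sin 122° = 4031.62, north 4754 cos 122° = -2519.24
Current position: (4031.62, -2519.24). Target: (2577, -4285). Remaining: Δeast = -1454.62, Δnorth = -1765.76.
Bearing = atan2(-1454.62, -1765.76) mod 360° = 219.48°; distance = √((-1454.62)² + (-1765.76)²) = 2287.759 m.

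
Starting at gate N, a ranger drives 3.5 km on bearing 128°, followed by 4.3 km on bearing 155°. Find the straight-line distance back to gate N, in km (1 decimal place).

Leg 1 (128°, 3.5 km): east 3.5 sin 128° = 2.76, north 3.5 cos 128° = -2.15
Leg 2 (155°, 4.3 km): east 4.3 sin 155° = 1.82, north 4.3 cos 155° = -3.90
Net: 4.58 east, -6.05 north. Distance = √((4.58)² + (-6.05)²) = 7.587 km.

7.6 km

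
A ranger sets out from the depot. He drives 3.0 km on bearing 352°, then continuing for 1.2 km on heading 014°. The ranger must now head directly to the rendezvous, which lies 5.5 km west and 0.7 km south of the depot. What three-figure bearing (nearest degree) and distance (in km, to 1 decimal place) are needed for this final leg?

228°, 7.2 km

Leg 1 (352°, 3.0 km): east 3.0 sin 352° = -0.42, north 3.0 cos 352° = 2.97
Leg 2 (014°, 1.2 km): east 1.2 sin 14° = 0.29, north 1.2 cos 14° = 1.16
Current position: (-0.13, 4.14). Target: (-5.5, -0.7). Remaining: Δeast = -5.37, Δnorth = -4.84.
Bearing = atan2(-5.37, -4.84) mod 360° = 228.01°; distance = √((-5.37)² + (-4.84)²) = 7.228 km.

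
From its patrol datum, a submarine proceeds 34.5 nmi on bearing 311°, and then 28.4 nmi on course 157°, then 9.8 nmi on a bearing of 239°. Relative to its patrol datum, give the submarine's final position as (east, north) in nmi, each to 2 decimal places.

(-23.34, -8.56)

Leg 1 (311°, 34.5 nmi): east 34.5 sin 311° = -26.04, north 34.5 cos 311° = 22.63
Leg 2 (157°, 28.4 nmi): east 28.4 sin 157° = 11.10, north 28.4 cos 157° = -26.14
Leg 3 (239°, 9.8 nmi): east 9.8 sin 239° = -8.40, north 9.8 cos 239° = -5.05
Summing: -23.34 nmi east, -8.56 nmi north → (-23.34, -8.56).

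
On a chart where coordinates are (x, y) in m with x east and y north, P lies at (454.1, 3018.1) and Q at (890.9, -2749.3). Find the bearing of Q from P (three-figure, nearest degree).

Δeast = 890.9 − 454.1 = 436.80; Δnorth = -2749.3 − 3018.1 = -5767.40.
Bearing = atan2(Δeast, Δnorth) mod 360° = 175.67° ≈ 176°.

176°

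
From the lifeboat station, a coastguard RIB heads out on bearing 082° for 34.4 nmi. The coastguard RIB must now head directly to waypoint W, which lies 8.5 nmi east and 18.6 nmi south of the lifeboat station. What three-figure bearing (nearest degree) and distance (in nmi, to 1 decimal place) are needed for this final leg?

Leg 1 (082°, 34.4 nmi): east 34.4 sin 82° = 34.07, north 34.4 cos 82° = 4.79
Current position: (34.07, 4.79). Target: (8.5, -18.6). Remaining: Δeast = -25.57, Δnorth = -23.39.
Bearing = atan2(-25.57, -23.39) mod 360° = 227.55°; distance = √((-25.57)² + (-23.39)²) = 34.649 nmi.

228°, 34.6 nmi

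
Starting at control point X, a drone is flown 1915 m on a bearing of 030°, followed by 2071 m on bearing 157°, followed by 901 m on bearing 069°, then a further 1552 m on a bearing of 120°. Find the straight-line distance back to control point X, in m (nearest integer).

4014 m

Leg 1 (030°, 1915 m): east 1915 sin 30° = 957.50, north 1915 cos 30° = 1658.44
Leg 2 (157°, 2071 m): east 2071 sin 157° = 809.20, north 2071 cos 157° = -1906.37
Leg 3 (069°, 901 m): east 901 sin 69° = 841.16, north 901 cos 69° = 322.89
Leg 4 (120°, 1552 m): east 1552 sin 120° = 1344.07, north 1552 cos 120° = -776.00
Net: 3951.93 east, -701.04 north. Distance = √((3951.93)² + (-701.04)²) = 4013.629 m.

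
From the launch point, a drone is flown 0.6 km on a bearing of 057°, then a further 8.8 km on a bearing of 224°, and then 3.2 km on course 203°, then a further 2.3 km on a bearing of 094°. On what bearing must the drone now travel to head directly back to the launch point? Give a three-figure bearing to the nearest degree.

Leg 1 (057°, 0.6 km): east 0.6 sin 57° = 0.50, north 0.6 cos 57° = 0.33
Leg 2 (224°, 8.8 km): east 8.8 sin 224° = -6.11, north 8.8 cos 224° = -6.33
Leg 3 (203°, 3.2 km): east 3.2 sin 203° = -1.25, north 3.2 cos 203° = -2.95
Leg 4 (094°, 2.3 km): east 2.3 sin 94° = 2.29, north 2.3 cos 94° = -0.16
Net displacement: -4.57 east, -9.11 north. Direction back to start is (4.57, 9.11): bearing = atan2(4.57, 9.11) mod 360° = 26.62° ≈ 027°.

027°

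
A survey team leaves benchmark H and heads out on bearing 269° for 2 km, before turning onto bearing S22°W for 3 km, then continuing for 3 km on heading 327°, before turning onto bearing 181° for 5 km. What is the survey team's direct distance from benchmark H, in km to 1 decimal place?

Leg 1 (269°, 2 km): east 2 sin 269° = -2.00, north 2 cos 269° = -0.03
Leg 2 (S22°W, 3 km): east 3 sin 202° = -1.12, north 3 cos 202° = -2.78
Leg 3 (327°, 3 km): east 3 sin 327° = -1.63, north 3 cos 327° = 2.52
Leg 4 (181°, 5 km): east 5 sin 181° = -0.09, north 5 cos 181° = -5.00
Net: -4.84 east, -5.30 north. Distance = √((-4.84)² + (-5.30)²) = 7.180 km.

7.2 km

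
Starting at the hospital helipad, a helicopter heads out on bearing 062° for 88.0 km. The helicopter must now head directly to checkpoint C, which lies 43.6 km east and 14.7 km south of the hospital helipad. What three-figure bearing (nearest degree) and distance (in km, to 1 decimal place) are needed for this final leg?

Leg 1 (062°, 88.0 km): east 88.0 sin 62° = 77.70, north 88.0 cos 62° = 41.31
Current position: (77.70, 41.31). Target: (43.6, -14.7). Remaining: Δeast = -34.10, Δnorth = -56.01.
Bearing = atan2(-34.10, -56.01) mod 360° = 211.33°; distance = √((-34.10)² + (-56.01)²) = 65.577 km.

211°, 65.6 km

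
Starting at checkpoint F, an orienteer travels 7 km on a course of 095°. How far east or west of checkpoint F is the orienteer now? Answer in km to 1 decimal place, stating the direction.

Leg 1 (095°, 7 km): east 7 sin 95° = 6.97, north 7 cos 95° = -0.61
Net east component: 6.97 km.

7.0 km east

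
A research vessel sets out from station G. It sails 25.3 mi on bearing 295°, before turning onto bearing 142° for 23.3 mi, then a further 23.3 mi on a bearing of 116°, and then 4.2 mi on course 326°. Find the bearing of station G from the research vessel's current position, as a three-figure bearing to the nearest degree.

Leg 1 (295°, 25.3 mi): east 25.3 sin 295° = -22.93, north 25.3 cos 295° = 10.69
Leg 2 (142°, 23.3 mi): east 23.3 sin 142° = 14.34, north 23.3 cos 142° = -18.36
Leg 3 (116°, 23.3 mi): east 23.3 sin 116° = 20.94, north 23.3 cos 116° = -10.21
Leg 4 (326°, 4.2 mi): east 4.2 sin 326° = -2.35, north 4.2 cos 326° = 3.48
Net displacement: 10.01 east, -14.40 north. Direction back to start is (-10.01, 14.40): bearing = atan2(-10.01, 14.40) mod 360° = 325.20° ≈ 325°.

325°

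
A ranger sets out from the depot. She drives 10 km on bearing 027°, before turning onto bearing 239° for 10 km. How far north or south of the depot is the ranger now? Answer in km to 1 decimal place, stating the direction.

3.8 km north

Leg 1 (027°, 10 km): east 10 sin 27° = 4.54, north 10 cos 27° = 8.91
Leg 2 (239°, 10 km): east 10 sin 239° = -8.57, north 10 cos 239° = -5.15
Net north component: 3.76 km.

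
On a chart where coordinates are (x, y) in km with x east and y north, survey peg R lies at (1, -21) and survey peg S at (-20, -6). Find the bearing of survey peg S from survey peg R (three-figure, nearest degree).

Δeast = -20 − 1 = -21.00; Δnorth = -6 − -21 = 15.00.
Bearing = atan2(Δeast, Δnorth) mod 360° = 305.54° ≈ 306°.

306°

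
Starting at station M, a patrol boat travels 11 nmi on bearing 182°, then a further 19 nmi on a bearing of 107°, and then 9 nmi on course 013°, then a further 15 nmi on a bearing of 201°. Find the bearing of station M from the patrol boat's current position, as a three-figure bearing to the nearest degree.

Leg 1 (182°, 11 nmi): east 11 sin 182° = -0.38, north 11 cos 182° = -10.99
Leg 2 (107°, 19 nmi): east 19 sin 107° = 18.17, north 19 cos 107° = -5.56
Leg 3 (013°, 9 nmi): east 9 sin 13° = 2.02, north 9 cos 13° = 8.77
Leg 4 (201°, 15 nmi): east 15 sin 201° = -5.38, north 15 cos 201° = -14.00
Net displacement: 14.43 east, -21.78 north. Direction back to start is (-14.43, 21.78): bearing = atan2(-14.43, 21.78) mod 360° = 326.47° ≈ 326°.

326°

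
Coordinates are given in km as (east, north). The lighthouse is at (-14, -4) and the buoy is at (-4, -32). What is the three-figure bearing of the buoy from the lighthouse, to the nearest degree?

Δeast = -4 − -14 = 10.00; Δnorth = -32 − -4 = -28.00.
Bearing = atan2(Δeast, Δnorth) mod 360° = 160.35° ≈ 160°.

160°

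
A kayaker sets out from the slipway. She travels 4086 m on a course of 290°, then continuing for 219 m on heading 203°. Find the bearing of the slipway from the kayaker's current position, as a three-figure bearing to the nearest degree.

107°

Leg 1 (290°, 4086 m): east 4086 sin 290° = -3839.58, north 4086 cos 290° = 1397.49
Leg 2 (203°, 219 m): east 219 sin 203° = -85.57, north 219 cos 203° = -201.59
Net displacement: -3925.15 east, 1195.90 north. Direction back to start is (3925.15, -1195.90): bearing = atan2(3925.15, -1195.90) mod 360° = 106.94° ≈ 107°.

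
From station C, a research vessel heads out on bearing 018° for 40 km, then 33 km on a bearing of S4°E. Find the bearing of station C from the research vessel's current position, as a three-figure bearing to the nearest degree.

Leg 1 (018°, 40 km): east 40 sin 18° = 12.36, north 40 cos 18° = 38.04
Leg 2 (S4°E, 33 km): east 33 sin 176° = 2.30, north 33 cos 176° = -32.92
Net displacement: 14.66 east, 5.12 north. Direction back to start is (-14.66, -5.12): bearing = atan2(-14.66, -5.12) mod 360° = 250.74° ≈ 251°.

251°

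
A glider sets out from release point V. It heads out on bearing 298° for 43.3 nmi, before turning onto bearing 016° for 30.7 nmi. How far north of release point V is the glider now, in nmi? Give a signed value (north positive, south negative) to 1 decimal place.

Leg 1 (298°, 43.3 nmi): east 43.3 sin 298° = -38.23, north 43.3 cos 298° = 20.33
Leg 2 (016°, 30.7 nmi): east 30.7 sin 16° = 8.46, north 30.7 cos 16° = 29.51
Net north component: 49.84 nmi.

49.8 nmi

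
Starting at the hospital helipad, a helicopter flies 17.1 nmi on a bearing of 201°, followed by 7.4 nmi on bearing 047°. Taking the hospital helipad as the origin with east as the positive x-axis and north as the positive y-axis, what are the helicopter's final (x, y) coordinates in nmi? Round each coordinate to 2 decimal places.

Leg 1 (201°, 17.1 nmi): east 17.1 sin 201° = -6.13, north 17.1 cos 201° = -15.96
Leg 2 (047°, 7.4 nmi): east 7.4 sin 47° = 5.41, north 7.4 cos 47° = 5.05
Summing: -0.72 nmi east, -10.92 nmi north → (-0.72, -10.92).

(-0.72, -10.92)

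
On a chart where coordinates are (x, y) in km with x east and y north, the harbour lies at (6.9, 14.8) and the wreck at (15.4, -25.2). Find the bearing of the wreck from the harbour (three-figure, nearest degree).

Δeast = 15.4 − 6.9 = 8.50; Δnorth = -25.2 − 14.8 = -40.00.
Bearing = atan2(Δeast, Δnorth) mod 360° = 168.00° ≈ 168°.

168°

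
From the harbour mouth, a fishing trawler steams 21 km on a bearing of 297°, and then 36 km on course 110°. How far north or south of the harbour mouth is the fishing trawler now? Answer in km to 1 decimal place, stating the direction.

2.8 km south

Leg 1 (297°, 21 km): east 21 sin 297° = -18.71, north 21 cos 297° = 9.53
Leg 2 (110°, 36 km): east 36 sin 110° = 33.83, north 36 cos 110° = -12.31
Net north component: -2.78 km.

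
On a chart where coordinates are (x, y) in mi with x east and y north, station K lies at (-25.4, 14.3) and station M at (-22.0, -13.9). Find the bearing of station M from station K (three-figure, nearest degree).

173°

Δeast = -22.0 − -25.4 = 3.40; Δnorth = -13.9 − 14.3 = -28.20.
Bearing = atan2(Δeast, Δnorth) mod 360° = 173.13° ≈ 173°.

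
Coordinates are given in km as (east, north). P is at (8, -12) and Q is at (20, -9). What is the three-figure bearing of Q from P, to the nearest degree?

076°

Δeast = 20 − 8 = 12.00; Δnorth = -9 − -12 = 3.00.
Bearing = atan2(Δeast, Δnorth) mod 360° = 75.96° ≈ 076°.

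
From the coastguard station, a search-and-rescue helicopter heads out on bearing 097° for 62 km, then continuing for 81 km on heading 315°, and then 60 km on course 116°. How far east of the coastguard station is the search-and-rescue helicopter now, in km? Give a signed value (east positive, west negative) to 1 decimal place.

58.2 km

Leg 1 (097°, 62 km): east 62 sin 97° = 61.54, north 62 cos 97° = -7.56
Leg 2 (315°, 81 km): east 81 sin 315° = -57.28, north 81 cos 315° = 57.28
Leg 3 (116°, 60 km): east 60 sin 116° = 53.93, north 60 cos 116° = -26.30
Net east component: 58.19 km.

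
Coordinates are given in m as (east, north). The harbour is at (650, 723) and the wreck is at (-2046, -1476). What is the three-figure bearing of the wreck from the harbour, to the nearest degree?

Δeast = -2046 − 650 = -2696.00; Δnorth = -1476 − 723 = -2199.00.
Bearing = atan2(Δeast, Δnorth) mod 360° = 230.80° ≈ 231°.

231°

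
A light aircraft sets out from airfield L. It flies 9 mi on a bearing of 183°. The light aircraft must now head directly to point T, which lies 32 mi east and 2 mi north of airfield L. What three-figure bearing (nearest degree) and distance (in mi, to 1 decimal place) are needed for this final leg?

071°, 34.3 mi

Leg 1 (183°, 9 mi): east 9 sin 183° = -0.47, north 9 cos 183° = -8.99
Current position: (-0.47, -8.99). Target: (32, 2). Remaining: Δeast = 32.47, Δnorth = 10.99.
Bearing = atan2(32.47, 10.99) mod 360° = 71.31°; distance = √((32.47)² + (10.99)²) = 34.280 mi.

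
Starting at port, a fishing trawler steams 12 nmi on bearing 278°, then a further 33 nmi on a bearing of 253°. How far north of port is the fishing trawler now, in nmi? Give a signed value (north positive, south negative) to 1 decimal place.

Leg 1 (278°, 12 nmi): east 12 sin 278° = -11.88, north 12 cos 278° = 1.67
Leg 2 (253°, 33 nmi): east 33 sin 253° = -31.56, north 33 cos 253° = -9.65
Net north component: -7.98 nmi.

-8.0 nmi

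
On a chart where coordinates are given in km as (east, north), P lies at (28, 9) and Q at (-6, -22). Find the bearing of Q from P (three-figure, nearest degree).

228°

Δeast = -6 − 28 = -34.00; Δnorth = -22 − 9 = -31.00.
Bearing = atan2(Δeast, Δnorth) mod 360° = 227.64° ≈ 228°.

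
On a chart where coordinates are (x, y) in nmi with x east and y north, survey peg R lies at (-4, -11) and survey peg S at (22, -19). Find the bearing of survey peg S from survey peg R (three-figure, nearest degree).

107°

Δeast = 22 − -4 = 26.00; Δnorth = -19 − -11 = -8.00.
Bearing = atan2(Δeast, Δnorth) mod 360° = 107.10° ≈ 107°.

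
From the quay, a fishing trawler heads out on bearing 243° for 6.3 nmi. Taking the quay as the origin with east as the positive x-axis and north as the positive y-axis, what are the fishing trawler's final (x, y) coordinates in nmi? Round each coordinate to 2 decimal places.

(-5.61, -2.86)

Leg 1 (243°, 6.3 nmi): east 6.3 sin 243° = -5.61, north 6.3 cos 243° = -2.86
Summing: -5.61 nmi east, -2.86 nmi north → (-5.61, -2.86).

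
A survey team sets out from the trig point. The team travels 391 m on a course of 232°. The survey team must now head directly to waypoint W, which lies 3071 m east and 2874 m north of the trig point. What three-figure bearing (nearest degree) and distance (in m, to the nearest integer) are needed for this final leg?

Leg 1 (232°, 391 m): east 391 sin 232° = -308.11, north 391 cos 232° = -240.72
Current position: (-308.11, -240.72). Target: (3071, 2874). Remaining: Δeast = 3379.11, Δnorth = 3114.72.
Bearing = atan2(3379.11, 3114.72) mod 360° = 47.33°; distance = √((3379.11)² + (3114.72)²) = 4595.640 m.

047°, 4596 m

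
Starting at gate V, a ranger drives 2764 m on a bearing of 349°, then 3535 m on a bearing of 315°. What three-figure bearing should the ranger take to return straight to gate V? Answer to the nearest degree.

Leg 1 (349°, 2764 m): east 2764 sin 349° = -527.40, north 2764 cos 349° = 2713.22
Leg 2 (315°, 3535 m): east 3535 sin 315° = -2499.62, north 3535 cos 315° = 2499.62
Net displacement: -3027.02 east, 5212.84 north. Direction back to start is (3027.02, -5212.84): bearing = atan2(3027.02, -5212.84) mod 360° = 149.86° ≈ 150°.

150°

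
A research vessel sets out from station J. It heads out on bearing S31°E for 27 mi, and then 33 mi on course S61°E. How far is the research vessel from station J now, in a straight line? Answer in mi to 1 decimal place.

Leg 1 (S31°E, 27 mi): east 27 sin 149° = 13.91, north 27 cos 149° = -23.14
Leg 2 (S61°E, 33 mi): east 33 sin 119° = 28.86, north 33 cos 119° = -16.00
Net: 42.77 east, -39.14 north. Distance = √((42.77)² + (-39.14)²) = 57.976 mi.

58.0 mi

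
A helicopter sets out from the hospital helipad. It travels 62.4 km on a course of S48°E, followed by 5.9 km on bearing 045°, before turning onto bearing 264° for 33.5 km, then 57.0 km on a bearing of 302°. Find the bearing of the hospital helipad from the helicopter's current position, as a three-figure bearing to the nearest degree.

071°

Leg 1 (S48°E, 62.4 km): east 62.4 sin 132° = 46.37, north 62.4 cos 132° = -41.75
Leg 2 (045°, 5.9 km): east 5.9 sin 45° = 4.17, north 5.9 cos 45° = 4.17
Leg 3 (264°, 33.5 km): east 33.5 sin 264° = -33.32, north 33.5 cos 264° = -3.50
Leg 4 (302°, 57.0 km): east 57.0 sin 302° = -48.34, north 57.0 cos 302° = 30.21
Net displacement: -31.11 east, -10.88 north. Direction back to start is (31.11, 10.88): bearing = atan2(31.11, 10.88) mod 360° = 70.73° ≈ 071°.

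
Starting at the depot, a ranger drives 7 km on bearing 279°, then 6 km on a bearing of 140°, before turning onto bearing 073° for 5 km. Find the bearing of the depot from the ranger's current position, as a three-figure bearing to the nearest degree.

Leg 1 (279°, 7 km): east 7 sin 279° = -6.91, north 7 cos 279° = 1.10
Leg 2 (140°, 6 km): east 6 sin 140° = 3.86, north 6 cos 140° = -4.60
Leg 3 (073°, 5 km): east 5 sin 73° = 4.78, north 5 cos 73° = 1.46
Net displacement: 1.72 east, -2.04 north. Direction back to start is (-1.72, 2.04): bearing = atan2(-1.72, 2.04) mod 360° = 319.78° ≈ 320°.

320°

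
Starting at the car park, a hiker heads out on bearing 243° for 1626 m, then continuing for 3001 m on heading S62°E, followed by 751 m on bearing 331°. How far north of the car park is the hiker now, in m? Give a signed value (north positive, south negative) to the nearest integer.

-1490 m

Leg 1 (243°, 1626 m): east 1626 sin 243° = -1448.78, north 1626 cos 243° = -738.19
Leg 2 (S62°E, 3001 m): east 3001 sin 118° = 2649.73, north 3001 cos 118° = -1408.88
Leg 3 (331°, 751 m): east 751 sin 331° = -364.09, north 751 cos 331° = 656.84
Net north component: -1490.23 m.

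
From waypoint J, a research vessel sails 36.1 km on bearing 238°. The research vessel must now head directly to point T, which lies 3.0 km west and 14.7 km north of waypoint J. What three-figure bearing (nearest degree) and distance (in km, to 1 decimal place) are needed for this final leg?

039°, 43.7 km

Leg 1 (238°, 36.1 km): east 36.1 sin 238° = -30.61, north 36.1 cos 238° = -19.13
Current position: (-30.61, -19.13). Target: (-3.0, 14.7). Remaining: Δeast = 27.61, Δnorth = 33.83.
Bearing = atan2(27.61, 33.83) mod 360° = 39.22°; distance = √((27.61)² + (33.83)²) = 43.670 km.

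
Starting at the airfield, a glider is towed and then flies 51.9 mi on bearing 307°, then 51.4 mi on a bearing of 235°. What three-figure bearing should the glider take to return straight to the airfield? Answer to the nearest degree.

Leg 1 (307°, 51.9 mi): east 51.9 sin 307° = -41.45, north 51.9 cos 307° = 31.23
Leg 2 (235°, 51.4 mi): east 51.4 sin 235° = -42.10, north 51.4 cos 235° = -29.48
Net displacement: -83.55 east, 1.75 north. Direction back to start is (83.55, -1.75): bearing = atan2(83.55, -1.75) mod 360° = 91.20° ≈ 091°.

091°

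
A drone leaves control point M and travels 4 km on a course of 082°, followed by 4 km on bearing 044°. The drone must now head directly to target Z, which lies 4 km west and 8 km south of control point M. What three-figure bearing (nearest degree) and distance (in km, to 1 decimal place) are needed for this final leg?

Leg 1 (082°, 4 km): east 4 sin 82° = 3.96, north 4 cos 82° = 0.56
Leg 2 (044°, 4 km): east 4 sin 44° = 2.78, north 4 cos 44° = 2.88
Current position: (6.74, 3.43). Target: (-4, -8). Remaining: Δeast = -10.74, Δnorth = -11.43.
Bearing = atan2(-10.74, -11.43) mod 360° = 223.21°; distance = √((-10.74)² + (-11.43)²) = 15.687 km.

223°, 15.7 km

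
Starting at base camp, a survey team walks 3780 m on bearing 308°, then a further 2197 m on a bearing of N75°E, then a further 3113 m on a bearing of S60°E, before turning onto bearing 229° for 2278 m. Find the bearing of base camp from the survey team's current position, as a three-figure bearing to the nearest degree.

Leg 1 (308°, 3780 m): east 3780 sin 308° = -2978.68, north 3780 cos 308° = 2327.20
Leg 2 (N75°E, 2197 m): east 2197 sin 75° = 2122.14, north 2197 cos 75° = 568.63
Leg 3 (S60°E, 3113 m): east 3113 sin 120° = 2695.94, north 3113 cos 120° = -1556.50
Leg 4 (229°, 2278 m): east 2278 sin 229° = -1719.23, north 2278 cos 229° = -1494.50
Net displacement: 120.17 east, -155.18 north. Direction back to start is (-120.17, 155.18): bearing = atan2(-120.17, 155.18) mod 360° = 322.25° ≈ 322°.

322°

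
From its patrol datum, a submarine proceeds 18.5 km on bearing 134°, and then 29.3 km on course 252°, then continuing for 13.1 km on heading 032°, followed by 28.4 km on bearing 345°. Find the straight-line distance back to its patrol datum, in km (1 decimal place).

22.4 km

Leg 1 (134°, 18.5 km): east 18.5 sin 134° = 13.31, north 18.5 cos 134° = -12.85
Leg 2 (252°, 29.3 km): east 29.3 sin 252° = -27.87, north 29.3 cos 252° = -9.05
Leg 3 (032°, 13.1 km): east 13.1 sin 32° = 6.94, north 13.1 cos 32° = 11.11
Leg 4 (345°, 28.4 km): east 28.4 sin 345° = -7.35, north 28.4 cos 345° = 27.43
Net: -14.97 east, 16.64 north. Distance = √((-14.97)² + (16.64)²) = 22.378 km.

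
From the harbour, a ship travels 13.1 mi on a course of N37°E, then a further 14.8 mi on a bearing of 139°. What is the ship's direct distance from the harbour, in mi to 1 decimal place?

17.6 mi

Leg 1 (N37°E, 13.1 mi): east 13.1 sin 37° = 7.88, north 13.1 cos 37° = 10.46
Leg 2 (139°, 14.8 mi): east 14.8 sin 139° = 9.71, north 14.8 cos 139° = -11.17
Net: 17.59 east, -0.71 north. Distance = √((17.59)² + (-0.71)²) = 17.608 mi.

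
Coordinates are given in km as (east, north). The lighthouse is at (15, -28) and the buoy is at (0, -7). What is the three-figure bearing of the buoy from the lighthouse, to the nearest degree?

Δeast = 0 − 15 = -15.00; Δnorth = -7 − -28 = 21.00.
Bearing = atan2(Δeast, Δnorth) mod 360° = 324.46° ≈ 324°.

324°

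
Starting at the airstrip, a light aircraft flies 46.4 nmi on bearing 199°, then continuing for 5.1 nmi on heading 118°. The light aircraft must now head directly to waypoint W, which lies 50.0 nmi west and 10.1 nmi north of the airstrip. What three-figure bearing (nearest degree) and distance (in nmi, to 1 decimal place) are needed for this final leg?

325°, 68.8 nmi

Leg 1 (199°, 46.4 nmi): east 46.4 sin 199° = -15.11, north 46.4 cos 199° = -43.87
Leg 2 (118°, 5.1 nmi): east 5.1 sin 118° = 4.50, north 5.1 cos 118° = -2.39
Current position: (-10.60, -46.27). Target: (-50.0, 10.1). Remaining: Δeast = -39.40, Δnorth = 56.37.
Bearing = atan2(-39.40, 56.37) mod 360° = 325.05°; distance = √((-39.40)² + (56.37)²) = 68.770 nmi.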